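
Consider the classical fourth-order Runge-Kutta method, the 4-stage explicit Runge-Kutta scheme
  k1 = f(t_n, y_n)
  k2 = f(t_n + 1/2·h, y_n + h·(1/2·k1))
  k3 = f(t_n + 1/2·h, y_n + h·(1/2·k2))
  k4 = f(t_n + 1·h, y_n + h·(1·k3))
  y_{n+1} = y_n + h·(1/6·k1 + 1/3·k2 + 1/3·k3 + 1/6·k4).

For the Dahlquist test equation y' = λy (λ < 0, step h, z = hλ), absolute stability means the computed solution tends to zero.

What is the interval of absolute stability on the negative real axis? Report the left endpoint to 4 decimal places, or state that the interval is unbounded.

With y'=λy (z=hλ):
  order 4, 4-stage ⇒ R(z)=1+z+z^2/2+z^3/6+z^4/24
  (e.g. R(-1.36)=0.28810, |R|=0.28810)

Boundary: |R(x)|=1, x<0.
x=-1.36: |R|=0.2881
|R(-2.7)|=0.8788 |R(-1.81)|=0.2870 |R(-1.07)|=0.3529
Bisect:
  x_lo=-3.3529 |R|=2.2518  x_hi=-0.2497 |R|=0.7790
  mid=-1.80132 |R|=0.28560 →hi
  mid=-2.57712 |R|=0.72890 →hi
  mid=-2.96502 |R|=1.30656 →lo
  mid=-2.77107 |R|=0.97877 →hi
  mid=-2.86805 |R|=1.13210 →lo
  mid=-2.81956 |R|=1.05290 →lo
  mid=-2.79532 |R|=1.01522 →lo
  mid=-2.78319 |R|=0.99684 →hi
  mid=-2.78925 |R|=1.00599 →lo
  mid=-2.78622 |R|=1.00140 →lo
  ...
  [-2.78547,-2.78528] ⇒ x*=-2.7853
So |R|<1 on (-2.7853, 0).

z∈(-2.7853,0).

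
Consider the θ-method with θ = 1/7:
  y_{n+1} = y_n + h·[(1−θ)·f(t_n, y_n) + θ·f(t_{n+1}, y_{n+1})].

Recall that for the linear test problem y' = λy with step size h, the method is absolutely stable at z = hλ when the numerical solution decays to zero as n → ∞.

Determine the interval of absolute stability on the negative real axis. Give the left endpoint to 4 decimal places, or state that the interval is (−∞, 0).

Test eqn y'=λy, z=hλ:
  y_{n+1} = y_n + z·[6/7·y_n + 1/7·y_{n+1}] ⇒ (1 − 1/7z)y_{n+1} = (1 + 6/7z)y_n
  so R(z) = (1 + 6/7z)/(1 − 1/7z).

Boundary: |R(x)|=1, x<0.
x=-1: |R|=0.1250
R=−1: 1+6/7x = −1+1/7x ⇒ -5/7x=2 ⇒ x=2/(-5/7)=-2.8000
Confirm numerically:
  x=-2.283: |R|=0.72153 <1
  x=-2.094: |R|=0.61183 <1
  x=-1.394: |R|=0.16250 <1
  x=-3.220: |R|=1.20548 >1
  x=-3.112: |R|=1.15427 >1
  x=-3.074: |R|=1.13599 >1
So |R|<1 on (-2.8000, 0).

z∈(-2.8000,0).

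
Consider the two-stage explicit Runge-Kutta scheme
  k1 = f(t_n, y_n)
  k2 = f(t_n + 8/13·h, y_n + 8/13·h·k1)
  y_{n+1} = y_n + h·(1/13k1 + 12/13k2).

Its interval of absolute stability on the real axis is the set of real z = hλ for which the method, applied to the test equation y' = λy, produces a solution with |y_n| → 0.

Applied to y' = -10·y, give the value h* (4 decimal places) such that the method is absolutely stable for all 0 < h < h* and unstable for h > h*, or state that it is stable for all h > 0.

(-1.7604,0); λ=-10 ⇒ h* = (169/96)/10 = 0.1760.

Test eqn y'=λy, z=hλ:
  k1=λy_n ⇒ h·k1=z·y_n;  k2=λ(1+8/13z)y_n ⇒ h·k2=z(1+8/13z)y_n
  y_{n+1}/y_n = 1 + 1/13z + 12/13z(1+8/13z) = 1 + z + 96/169z²
  Hence R(z) = 1 + z + 96/169z².

Need |R(x)|<1, x<0.
x=-1.72: |R|=0.9605
R=1: x+96/169x²=0 ⇒ x=−169/96=-1.7604; min R=1−1/(4·96/169)=0.5599>−1
Confirm numerically:
  x=-1.432: |R|=0.73285 <1
  x=-1.209: |R|=0.62130 <1
  x=-0.986: |R|=0.56625 <1
  x=-0.966: |R|=0.56408 <1
  x=-2.292: |R|=1.69210 >1
  x=-2.008: |R|=1.28240 >1
  x=-2.000: |R|=1.27219 >1
Interval (-1.7604, 0).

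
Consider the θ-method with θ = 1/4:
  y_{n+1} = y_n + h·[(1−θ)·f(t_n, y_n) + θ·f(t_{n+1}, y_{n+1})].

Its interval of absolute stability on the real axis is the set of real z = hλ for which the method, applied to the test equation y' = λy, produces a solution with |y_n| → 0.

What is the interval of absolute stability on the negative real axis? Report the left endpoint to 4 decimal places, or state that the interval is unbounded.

On y'=λy, z=hλ:
  y_{n+1} = y_n + z·[3/4·y_n + 1/4·y_{n+1}] ⇒ (1 − 1/4z)y_{n+1} = (1 + 3/4z)y_n
  Hence R(z) = (1 + 3/4z)/(1 − 1/4z).

Find x<0 with |R(x)|<1.
x=-1.33: |R|=0.0019
R=−1: 1+3/4x = −1+1/4x ⇒ -1/2x=2 ⇒ x=2/(-1/2)=-4.0000
Confirm numerically:
  x=-3.642: |R|=0.90631 <1
  x=-3.616: |R|=0.89916 <1
  x=-2.157: |R|=0.40133 <1
  x=-4.511: |R|=1.12008 >1
  x=-4.501: |R|=1.11787 >1
So |R|<1 on (-4.0000, 0).

(-4.0000, 0).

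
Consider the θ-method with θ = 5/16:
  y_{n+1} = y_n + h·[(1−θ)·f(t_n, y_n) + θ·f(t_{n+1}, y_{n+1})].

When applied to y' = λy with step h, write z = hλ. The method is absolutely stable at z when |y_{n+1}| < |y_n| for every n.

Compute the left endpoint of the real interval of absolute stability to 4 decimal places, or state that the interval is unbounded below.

With y'=λy (z=hλ):
  y_{n+1} = y_n + z·[11/16·y_n + 5/16·y_{n+1}] ⇒ (1 − 5/16z)y_{n+1} = (1 + 11/16z)y_n
  R(z) = (1 + 11/16z)/(1 − 5/16z).

Find x<0 with |R(x)|<1.
x=-0.51: |R|=0.5601
R=−1: 1+11/16x = −1+5/16x ⇒ -3/8x=2 ⇒ x=2/(-3/8)=-5.3333
Confirm numerically:
  x=-4.975: |R|=0.94740 <1
  x=-4.171: |R|=0.81077 <1
  x=-3.713: |R|=0.71873 <1
  x=-5.849: |R|=1.06838 >1
  x=-5.361: |R|=1.00388 >1
Stable set (-5.3333, 0).

z* = -5.3333.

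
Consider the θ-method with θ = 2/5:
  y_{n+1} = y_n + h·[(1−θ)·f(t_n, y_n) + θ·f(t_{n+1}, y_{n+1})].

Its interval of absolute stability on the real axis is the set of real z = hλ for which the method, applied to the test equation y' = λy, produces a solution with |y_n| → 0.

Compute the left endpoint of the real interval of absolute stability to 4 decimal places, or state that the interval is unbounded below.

On y'=λy, z=hλ:
  y_{n+1} = y_n + z·[3/5·y_n + 2/5·y_{n+1}] ⇒ (1 − 2/5z)y_{n+1} = (1 + 3/5z)y_n
  R(z) = (1 + 3/5z)/(1 − 2/5z).

Need |R(x)|<1, x<0.
x=-0.36: |R|=0.6853
R=−1: 1+3/5x = −1+2/5x ⇒ -1/5x=2 ⇒ x=2/(-1/5)=-10.0000
Confirm numerically:
  x=-9.825: |R|=0.99290 <1
  x=-8.778: |R|=0.94582 <1
  x=-6.171: |R|=0.77921 <1
  x=-6.000: |R|=0.76471 <1
  x=-10.509: |R|=1.01956 >1
  x=-10.166: |R|=1.00655 >1
Stable set (-10.0000, 0).

z* = -10.0000.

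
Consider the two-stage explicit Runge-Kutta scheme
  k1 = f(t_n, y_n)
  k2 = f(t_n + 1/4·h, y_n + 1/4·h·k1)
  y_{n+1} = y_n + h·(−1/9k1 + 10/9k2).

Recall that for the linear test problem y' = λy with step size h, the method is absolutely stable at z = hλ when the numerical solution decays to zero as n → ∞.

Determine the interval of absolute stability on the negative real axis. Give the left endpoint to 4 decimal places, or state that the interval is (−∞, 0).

(-3.6000, 0).

Set f=λy, z=hλ:
  k1=λy_n ⇒ h·k1=z·y_n;  k2=λ(1+1/4z)y_n ⇒ h·k2=z(1+1/4z)y_n
  y_{n+1}/y_n = 1 − 1/9z + 10/9z(1+1/4z) = 1 + z + 5/18z²
  so R(z) = 1 + z + 5/18z².

Find x<0 with |R(x)|<1.
x=-1.43: |R|=0.1380
R=1: x+5/18x²=0 ⇒ x=−18/5=-3.6000; min R=1−1/(4·5/18)=0.1000>−1
Confirm numerically:
  x=-2.880: |R|=0.42400 <1
  x=-2.316: |R|=0.17396 <1
  x=-1.781: |R|=0.10010 <1
  x=-1.731: |R|=0.10132 <1
  x=-4.108: |R|=1.57968 >1
  x=-3.895: |R|=1.31917 >1
  x=-3.782: |R|=1.19120 >1
Interval (-3.6000, 0).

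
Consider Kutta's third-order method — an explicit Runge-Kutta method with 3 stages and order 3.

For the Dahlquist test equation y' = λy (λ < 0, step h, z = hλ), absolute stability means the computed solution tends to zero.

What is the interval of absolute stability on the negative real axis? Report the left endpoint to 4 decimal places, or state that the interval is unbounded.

z∈(-2.5127,0).

Test eqn y'=λy, z=hλ:
  order 3, 3-stage ⇒ R(z)=1+z+z^2/2+z^3/6
  (e.g. R(-0.32)=0.72574, |R|=0.72574)

Find x<0 with |R(x)|<1.
x=-0.32: |R|=0.7257
|R(-2.42)|=0.8539 |R(-2.28)|=0.6562 |R(-1.73)|=0.0965
Bisect:
  x_lo=-3.0132 |R|=2.0331  x_hi=-0.3973 |R|=0.6711
  mid=-1.70525 |R|=0.07775 →hi
  mid=-2.35920 |R|=0.76477 →hi
  mid=-2.68618 |R|=1.30878 →lo
  mid=-2.52269 |R|=1.01643 →lo
  mid=-2.44095 |R|=0.88579 →hi
  mid=-2.48182 |R|=0.94987 →hi
  mid=-2.50225 |R|=0.98283 →hi
  mid=-2.51247 |R|=0.99955 →hi
  ...
  [-2.51279,-2.51263] ⇒ x*=-2.5127
Interval (-2.5127, 0).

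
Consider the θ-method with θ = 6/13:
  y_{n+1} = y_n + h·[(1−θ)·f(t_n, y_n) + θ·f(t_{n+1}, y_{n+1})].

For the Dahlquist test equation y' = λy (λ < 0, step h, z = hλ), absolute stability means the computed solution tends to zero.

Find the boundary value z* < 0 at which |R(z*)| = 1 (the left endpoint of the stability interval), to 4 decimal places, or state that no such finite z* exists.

z* = -26.0000.

With y'=λy (z=hλ):
  y_{n+1} = y_n + z·[7/13·y_n + 6/13·y_{n+1}] ⇒ (1 − 6/13z)y_{n+1} = (1 + 7/13z)y_n
  Hence R(z) = (1 + 7/13z)/(1 − 6/13z).

Find x<0 with |R(x)|<1.
x=-1.53: |R|=0.1032
R=−1: 1+7/13x = −1+6/13x ⇒ -1/13x=2 ⇒ x=2/(-1/13)=-26.0000
Confirm numerically:
  x=-19.652: |R|=0.95151 <1
  x=-16.626: |R|=0.91686 <1
  x=-15.529: |R|=0.90138 <1
  x=-26.501: |R|=1.00291 >1
  x=-26.100: |R|=1.00059 >1
So |R|<1 on (-26.0000, 0).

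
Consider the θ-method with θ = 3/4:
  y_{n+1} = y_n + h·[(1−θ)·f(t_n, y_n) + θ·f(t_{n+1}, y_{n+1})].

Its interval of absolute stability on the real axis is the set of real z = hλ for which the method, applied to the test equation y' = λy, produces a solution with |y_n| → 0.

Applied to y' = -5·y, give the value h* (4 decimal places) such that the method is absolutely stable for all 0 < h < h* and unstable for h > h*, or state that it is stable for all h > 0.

Test eqn y'=λy, z=hλ:
  y_{n+1} = y_n + z·[1/4·y_n + 3/4·y_{n+1}] ⇒ (1 − 3/4z)y_{n+1} = (1 + 1/4z)y_n
  so R(z) = (1 + 1/4z)/(1 − 3/4z).

Need |R(x)|<1, x<0.
x=-1.67: |R|=0.2586
x=-2: |R|=0.2000
x=-10: |R|=0.1765
x=-100: |R|=0.3158
θ=3/4≥1/2 ⇒ |1+1/4x|<|1−3/4x| ∀x<0 ⇒ unbounded interval.

interval (−∞, 0). Any h>0 works for λ=-5.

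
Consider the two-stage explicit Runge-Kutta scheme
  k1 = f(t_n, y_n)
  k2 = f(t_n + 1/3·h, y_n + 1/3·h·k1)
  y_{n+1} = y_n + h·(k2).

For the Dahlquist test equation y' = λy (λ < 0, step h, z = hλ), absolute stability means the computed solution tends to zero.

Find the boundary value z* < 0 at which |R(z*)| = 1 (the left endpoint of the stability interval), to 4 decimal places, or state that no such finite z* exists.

With y'=λy (z=hλ):
  k1=λy_n ⇒ h·k1=z·y_n;  k2=λ(1+1/3z)y_n ⇒ h·k2=z(1+1/3z)y_n
  y_{n+1}/y_n = 1 + z(1+1/3z) = 1 + z + 1/3z²
  so R(z) = 1 + z + 1/3z².

Need |R(x)|<1, x<0.
x=-1.63: |R|=0.2556
R=1: x+1/3x²=0 ⇒ x=−3=-3.0000; min R=1−1/(4·1/3)=0.2500>−1
Confirm numerically:
  x=-2.469: |R|=0.56299 <1
  x=-1.801: |R|=0.28020 <1
  x=-1.486: |R|=0.25007 <1
  x=-3.573: |R|=1.68244 >1
  x=-3.298: |R|=1.32760 >1
  x=-3.220: |R|=1.23613 >1
Stable set (-3.0000, 0).

left endpoint -3.0000.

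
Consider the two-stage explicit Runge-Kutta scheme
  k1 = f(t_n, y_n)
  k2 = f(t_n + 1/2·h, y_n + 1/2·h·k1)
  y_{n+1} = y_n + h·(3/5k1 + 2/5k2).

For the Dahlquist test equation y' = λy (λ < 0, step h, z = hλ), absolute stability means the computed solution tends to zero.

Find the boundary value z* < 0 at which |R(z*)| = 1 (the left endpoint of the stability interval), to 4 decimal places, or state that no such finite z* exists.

left endpoint -5.0000.

Set f=λy, z=hλ:
  k1=λy_n ⇒ h·k1=z·y_n;  k2=λ(1+1/2z)y_n ⇒ h·k2=z(1+1/2z)y_n
  y_{n+1}/y_n = 1 + 3/5z + 2/5z(1+1/2z) = 1 + z + 1/5z²
  R(z) = 1 + z + 1/5z².

Need |R(x)|<1, x<0.
x=-1.52: |R|=0.0579
R=1: x+1/5x²=0 ⇒ x=−5=-5.0000; min R=1−1/(4·1/5)=-0.2500>−1
Confirm numerically:
  x=-4.809: |R|=0.81630 <1
  x=-2.896: |R|=0.21864 <1
  x=-2.543: |R|=0.24963 <1
  x=-5.595: |R|=1.66580 >1
  x=-5.349: |R|=1.37336 >1
So |R|<1 on (-5.0000, 0).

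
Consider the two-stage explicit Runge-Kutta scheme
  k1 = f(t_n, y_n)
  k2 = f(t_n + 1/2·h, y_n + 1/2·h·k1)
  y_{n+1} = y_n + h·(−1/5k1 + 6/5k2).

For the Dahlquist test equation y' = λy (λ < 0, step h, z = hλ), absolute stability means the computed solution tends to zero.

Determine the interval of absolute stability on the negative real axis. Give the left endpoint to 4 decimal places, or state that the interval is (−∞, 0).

z∈(-1.6667,0).

Set f=λy, z=hλ:
  k1=λy_n ⇒ h·k1=z·y_n;  k2=λ(1+1/2z)y_n ⇒ h·k2=z(1+1/2z)y_n
  y_{n+1}/y_n = 1 − 1/5z + 6/5z(1+1/2z) = 1 + z + 3/5z²
  ⇒ R(z) = 1 + z + 3/5z².

Need |R(x)|<1, x<0.
x=-1.49: |R|=0.8421
R=1: x+3/5x²=0 ⇒ x=−5/3=-1.6667; min R=1−1/(4·3/5)=0.5833>−1
Confirm numerically:
  x=-1.064: |R|=0.61526 <1
  x=-1.056: |R|=0.61308 <1
  x=-0.957: |R|=0.59251 <1
  x=-0.895: |R|=0.58561 <1
  x=-1.961: |R|=1.34631 >1
  x=-1.922: |R|=1.29445 >1
So |R|<1 on (-1.6667, 0).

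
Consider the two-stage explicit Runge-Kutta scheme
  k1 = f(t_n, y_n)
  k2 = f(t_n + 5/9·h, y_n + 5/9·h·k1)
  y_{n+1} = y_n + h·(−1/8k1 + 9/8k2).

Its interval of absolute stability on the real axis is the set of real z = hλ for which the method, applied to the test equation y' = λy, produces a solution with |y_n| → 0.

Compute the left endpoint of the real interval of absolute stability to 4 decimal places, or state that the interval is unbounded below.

z* = -1.6000.

Set f=λy, z=hλ:
  k1=λy_n ⇒ h·k1=z·y_n;  k2=λ(1+5/9z)y_n ⇒ h·k2=z(1+5/9z)y_n
  y_{n+1}/y_n = 1 − 1/8z + 9/8z(1+5/9z) = 1 + z + 5/8z²
  Hence R(z) = 1 + z + 5/8z².

Need |R(x)|<1, x<0.
x=-1.76: |R|=1.1760
R=1: x+5/8x²=0 ⇒ x=−8/5=-1.6000; min R=1−1/(4·5/8)=0.6000>−1
Confirm numerically:
  x=-1.289: |R|=0.74945 <1
  x=-1.209: |R|=0.70455 <1
  x=-1.207: |R|=0.70353 <1
  x=-1.071: |R|=0.64590 <1
  x=-2.088: |R|=1.63684 >1
  x=-1.819: |R|=1.24898 >1
Stable set (-1.6000, 0).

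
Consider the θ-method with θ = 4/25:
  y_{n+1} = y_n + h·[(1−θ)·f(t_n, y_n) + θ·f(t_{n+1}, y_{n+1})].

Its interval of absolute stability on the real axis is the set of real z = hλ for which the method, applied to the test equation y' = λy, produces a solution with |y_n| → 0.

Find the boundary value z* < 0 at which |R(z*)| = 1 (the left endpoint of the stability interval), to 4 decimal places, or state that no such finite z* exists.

Set f=λy, z=hλ:
  y_{n+1} = y_n + z·[21/25·y_n + 4/25·y_{n+1}] ⇒ (1 − 4/25z)y_{n+1} = (1 + 21/25z)y_n
  so R(z) = (1 + 21/25z)/(1 − 4/25z).

Boundary: |R(x)|=1, x<0.
x=-1.13: |R|=0.0430
R=−1: 1+21/25x = −1+4/25x ⇒ -17/25x=2 ⇒ x=2/(-17/25)=-2.9412
Confirm numerically:
  x=-2.919: |R|=0.98972 <1
  x=-2.111: |R|=0.57801 <1
  x=-1.970: |R|=0.49787 <1
  x=-1.215: |R|=0.01725 <1
  x=-3.310: |R|=1.16396 >1
  x=-3.115: |R|=1.07888 >1
Interval (-2.9412, 0).

left endpoint -2.9412.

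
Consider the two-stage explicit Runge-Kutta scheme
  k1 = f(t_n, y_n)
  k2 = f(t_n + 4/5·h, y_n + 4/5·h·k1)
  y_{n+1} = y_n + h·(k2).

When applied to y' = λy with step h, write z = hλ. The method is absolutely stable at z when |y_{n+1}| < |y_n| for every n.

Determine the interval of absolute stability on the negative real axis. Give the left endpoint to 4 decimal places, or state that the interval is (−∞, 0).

z∈(-1.2500,0).

Test eqn y'=λy, z=hλ:
  k1=λy_n ⇒ h·k1=z·y_n;  k2=λ(1+4/5z)y_n ⇒ h·k2=z(1+4/5z)y_n
  y_{n+1}/y_n = 1 + z(1+4/5z) = 1 + z + 4/5z²
  ⇒ R(z) = 1 + z + 4/5z².

Need |R(x)|<1, x<0.
x=-0.73: |R|=0.6963
R=1: x+4/5x²=0 ⇒ x=−5/4=-1.2500; min R=1−1/(4·4/5)=0.6875>−1
Confirm numerically:
  x=-1.140: |R|=0.89968 <1
  x=-1.018: |R|=0.81106 <1
  x=-0.822: |R|=0.71855 <1
  x=-0.520: |R|=0.69632 <1
  x=-1.728: |R|=1.66079 >1
  x=-1.665: |R|=1.55278 >1
Stable set (-1.2500, 0).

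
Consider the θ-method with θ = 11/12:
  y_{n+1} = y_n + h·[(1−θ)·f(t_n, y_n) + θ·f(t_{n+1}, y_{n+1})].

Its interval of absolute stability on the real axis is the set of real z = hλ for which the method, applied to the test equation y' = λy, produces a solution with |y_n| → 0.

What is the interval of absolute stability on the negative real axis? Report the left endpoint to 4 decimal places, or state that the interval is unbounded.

(−∞, 0) — no finite endpoint.

Set f=λy, z=hλ:
  y_{n+1} = y_n + z·[1/12·y_n + 11/12·y_{n+1}] ⇒ (1 − 11/12z)y_{n+1} = (1 + 1/12z)y_n
  so R(z) = (1 + 1/12z)/(1 − 11/12z).

Need |R(x)|<1, x<0.
x=-1.51: |R|=0.3667
x=-2: |R|=0.2941
x=-10: |R|=0.0164
x=-100: |R|=0.0791
θ=11/12≥1/2 ⇒ |1+1/12x|<|1−11/12x| ∀x<0 ⇒ unbounded interval.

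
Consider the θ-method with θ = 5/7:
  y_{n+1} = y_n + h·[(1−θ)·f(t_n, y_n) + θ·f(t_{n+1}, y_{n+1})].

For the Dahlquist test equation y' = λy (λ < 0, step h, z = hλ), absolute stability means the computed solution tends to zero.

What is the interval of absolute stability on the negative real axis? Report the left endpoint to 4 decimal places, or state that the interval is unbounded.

Test eqn y'=λy, z=hλ:
  y_{n+1} = y_n + z·[2/7·y_n + 5/7·y_{n+1}] ⇒ (1 − 5/7z)y_{n+1} = (1 + 2/7z)y_n
  Hence R(z) = (1 + 2/7z)/(1 − 5/7z).

Need |R(x)|<1, x<0.
x=-1.38: |R|=0.3050
x=-2: |R|=0.1765
x=-10: |R|=0.2281
x=-100: |R|=0.3807
θ=5/7≥1/2 ⇒ |1+2/7x|<|1−5/7x| ∀x<0 ⇒ stable on all of ℝ⁻.

unbounded; (−∞, 0).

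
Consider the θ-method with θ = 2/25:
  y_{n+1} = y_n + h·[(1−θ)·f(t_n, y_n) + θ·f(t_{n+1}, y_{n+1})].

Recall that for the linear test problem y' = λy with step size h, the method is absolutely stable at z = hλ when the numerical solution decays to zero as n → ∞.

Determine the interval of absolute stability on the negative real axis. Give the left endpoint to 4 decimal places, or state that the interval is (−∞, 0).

z∈(-2.3810,0).

On y'=λy, z=hλ:
  y_{n+1} = y_n + z·[23/25·y_n + 2/25·y_{n+1}] ⇒ (1 − 2/25z)y_{n+1} = (1 + 23/25z)y_n
  so R(z) = (1 + 23/25z)/(1 − 2/25z).

Boundary: |R(x)|=1, x<0.
x=-0.55: |R|=0.4732
R=−1: 1+23/25x = −1+2/25x ⇒ -21/25x=2 ⇒ x=2/(-21/25)=-2.3810
Confirm numerically:
  x=-2.307: |R|=0.94756 <1
  x=-1.140: |R|=0.04472 <1
  x=-1.110: |R|=0.01947 <1
  x=-1.071: |R|=0.01352 <1
  x=-2.705: |R|=1.22378 >1
  x=-2.516: |R|=1.09443 >1
Stable set (-2.3810, 0).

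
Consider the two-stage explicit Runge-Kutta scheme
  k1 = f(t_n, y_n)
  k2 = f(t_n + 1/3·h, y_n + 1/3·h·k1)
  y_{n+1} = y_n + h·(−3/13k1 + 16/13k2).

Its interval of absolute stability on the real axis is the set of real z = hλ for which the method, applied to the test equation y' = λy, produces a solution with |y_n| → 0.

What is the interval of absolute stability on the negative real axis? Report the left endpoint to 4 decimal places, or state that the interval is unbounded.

z∈(-2.4375,0).

On y'=λy, z=hλ:
  k1=λy_n ⇒ h·k1=z·y_n;  k2=λ(1+1/3z)y_n ⇒ h·k2=z(1+1/3z)y_n
  y_{n+1}/y_n = 1 − 3/13z + 16/13z(1+1/3z) = 1 + z + 16/39z²
  ⇒ R(z) = 1 + z + 16/39z².

Find x<0 with |R(x)|<1.
x=-0.79: |R|=0.4660
R=1: x+16/39x²=0 ⇒ x=−39/16=-2.4375; min R=1−1/(4·16/39)=0.3906>−1
Confirm numerically:
  x=-1.748: |R|=0.50554 <1
  x=-1.741: |R|=0.50252 <1
  x=-1.313: |R|=0.39427 <1
  x=-2.941: |R|=1.60751 >1
  x=-2.835: |R|=1.46232 >1
  x=-2.575: |R|=1.14526 >1
Stable set (-2.4375, 0).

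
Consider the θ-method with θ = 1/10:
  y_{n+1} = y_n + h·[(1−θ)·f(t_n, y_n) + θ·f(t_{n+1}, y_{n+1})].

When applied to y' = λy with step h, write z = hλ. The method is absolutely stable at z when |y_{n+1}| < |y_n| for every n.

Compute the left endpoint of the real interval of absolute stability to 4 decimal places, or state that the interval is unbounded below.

z* = -2.5000.

Set f=λy, z=hλ:
  y_{n+1} = y_n + z·[9/10·y_n + 1/10·y_{n+1}] ⇒ (1 − 1/10z)y_{n+1} = (1 + 9/10z)y_n
  Hence R(z) = (1 + 9/10z)/(1 − 1/10z).

Need |R(x)|<1, x<0.
x=-0.46: |R|=0.5602
R=−1: 1+9/10x = −1+1/10x ⇒ -4/5x=2 ⇒ x=2/(-4/5)=-2.5000
Confirm numerically:
  x=-2.045: |R|=0.69780 <1
  x=-2.013: |R|=0.67568 <1
  x=-1.908: |R|=0.60228 <1
  x=-1.486: |R|=0.29375 <1
  x=-2.892: |R|=1.24325 >1
  x=-2.596: |R|=1.06097 >1
  x=-2.583: |R|=1.05277 >1
So |R|<1 on (-2.5000, 0).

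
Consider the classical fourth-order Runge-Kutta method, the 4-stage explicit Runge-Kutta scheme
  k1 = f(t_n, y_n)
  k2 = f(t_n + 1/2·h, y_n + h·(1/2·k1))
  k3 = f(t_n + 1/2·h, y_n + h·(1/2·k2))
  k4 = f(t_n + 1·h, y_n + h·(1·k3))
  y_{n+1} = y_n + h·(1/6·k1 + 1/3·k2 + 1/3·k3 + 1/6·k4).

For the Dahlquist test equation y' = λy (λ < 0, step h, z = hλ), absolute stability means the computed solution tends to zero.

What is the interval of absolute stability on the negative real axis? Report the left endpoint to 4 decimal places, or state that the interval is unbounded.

Set f=λy, z=hλ:
  order 4, 4-stage ⇒ R(z)=1+z+z^2/2+z^3/6+z^4/24
  (e.g. R(-0.94)=0.39590, |R|=0.39590)

Need |R(x)|<1, x<0.
x=-0.94: |R|=0.3959
|R(-2.25)|=0.4507 |R(-1.71)|=0.2749 |R(-0.93)|=0.3996
Bisect:
  x_lo=-3.1804 |R|=1.7784  x_hi=-0.1718 |R|=0.8421
  mid=-1.67610 |R|=0.27262 →hi
  mid=-2.42824 |R|=0.58227 →hi
  mid=-2.80431 |R|=1.02906 →lo
  mid=-2.61628 |R|=0.77368 →hi
  mid=-2.71030 |R|=0.89269 →hi
  mid=-2.75730 |R|=0.95861 →hi
  mid=-2.78081 |R|=0.99326 →hi
  mid=-2.79256 |R|=1.01101 →lo
  ...
  [-2.78540,-2.78522] ⇒ x*=-2.7853
Interval (-2.7853, 0).

(-2.7853, 0).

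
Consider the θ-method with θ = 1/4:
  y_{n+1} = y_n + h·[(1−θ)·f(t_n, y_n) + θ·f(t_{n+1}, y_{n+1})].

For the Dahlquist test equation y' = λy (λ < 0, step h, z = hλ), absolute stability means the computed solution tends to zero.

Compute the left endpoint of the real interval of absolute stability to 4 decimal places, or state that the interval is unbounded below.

left endpoint -4.0000.

Test eqn y'=λy, z=hλ:
  y_{n+1} = y_n + z·[3/4·y_n + 1/4·y_{n+1}] ⇒ (1 − 1/4z)y_{n+1} = (1 + 3/4z)y_n
  R(z) = (1 + 3/4z)/(1 − 1/4z).

Find x<0 with |R(x)|<1.
x=-1.04: |R|=0.1746
R=−1: 1+3/4x = −1+1/4x ⇒ -1/2x=2 ⇒ x=2/(-1/2)=-4.0000
Confirm numerically:
  x=-3.965: |R|=0.99121 <1
  x=-3.229: |R|=0.78669 <1
  x=-2.493: |R|=0.53581 <1
  x=-1.916: |R|=0.29547 <1
  x=-4.539: |R|=1.12624 >1
  x=-4.300: |R|=1.07229 >1
So |R|<1 on (-4.0000, 0).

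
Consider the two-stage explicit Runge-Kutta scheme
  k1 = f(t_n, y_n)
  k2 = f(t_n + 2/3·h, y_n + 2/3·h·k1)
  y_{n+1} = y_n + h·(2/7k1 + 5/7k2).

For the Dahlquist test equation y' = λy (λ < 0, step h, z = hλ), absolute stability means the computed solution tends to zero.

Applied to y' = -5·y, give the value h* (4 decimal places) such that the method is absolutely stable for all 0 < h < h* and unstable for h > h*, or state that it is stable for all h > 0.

On y'=λy, z=hλ:
  k1=λy_n ⇒ h·k1=z·y_n;  k2=λ(1+2/3z)y_n ⇒ h·k2=z(1+2/3z)y_n
  y_{n+1}/y_n = 1 + 2/7z + 5/7z(1+2/3z) = 1 + z + 10/21z²
  R(z) = 1 + z + 10/21z².

Need |R(x)|<1, x<0.
x=-0.46: |R|=0.6408
R=1: x+10/21x²=0 ⇒ x=−21/10=-2.1000; min R=1−1/(4·10/21)=0.4750>−1
Confirm numerically:
  x=-1.490: |R|=0.56719 <1
  x=-1.333: |R|=0.51314 <1
  x=-1.315: |R|=0.50844 <1
  x=-0.941: |R|=0.48066 <1
  x=-2.587: |R|=1.59994 >1
  x=-2.340: |R|=1.26743 >1
Interval (-2.1000, 0).

(-2.1000,0); λ=-5 ⇒ h* = (21/10)/5 = 0.4200.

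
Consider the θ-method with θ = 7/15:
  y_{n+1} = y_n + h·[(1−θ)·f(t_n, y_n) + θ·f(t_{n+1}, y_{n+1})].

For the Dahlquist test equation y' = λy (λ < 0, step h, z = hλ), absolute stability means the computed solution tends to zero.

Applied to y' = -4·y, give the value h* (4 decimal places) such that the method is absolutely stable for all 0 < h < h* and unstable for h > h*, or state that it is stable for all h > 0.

Set f=λy, z=hλ:
  y_{n+1} = y_n + z·[8/15·y_n + 7/15·y_{n+1}] ⇒ (1 − 7/15z)y_{n+1} = (1 + 8/15z)y_n
  ⇒ R(z) = (1 + 8/15z)/(1 − 7/15z).

Need |R(x)|<1, x<0.
x=-1.44: |R|=0.1388
R=−1: 1+8/15x = −1+7/15x ⇒ -1/15x=2 ⇒ x=2/(-1/15)=-30.0000
Confirm numerically:
  x=-25.526: |R|=0.97690 <1
  x=-22.010: |R|=0.95274 <1
  x=-13.421: |R|=0.84783 <1
  x=-30.511: |R|=1.00224 >1
  x=-30.290: |R|=1.00128 >1
  x=-30.234: |R|=1.00103 >1
Stable set (-30.0000, 0).

(-30.0000,0); λ=-4 ⇒ h* = (30)/4 = 7.5000.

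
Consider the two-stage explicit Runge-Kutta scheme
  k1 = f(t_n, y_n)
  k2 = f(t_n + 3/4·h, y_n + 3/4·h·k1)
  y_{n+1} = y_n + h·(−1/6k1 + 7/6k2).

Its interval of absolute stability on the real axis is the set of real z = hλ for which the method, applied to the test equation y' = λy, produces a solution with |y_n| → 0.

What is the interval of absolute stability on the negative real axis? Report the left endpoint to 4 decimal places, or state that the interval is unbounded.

Test eqn y'=λy, z=hλ:
  k1=λy_n ⇒ h·k1=z·y_n;  k2=λ(1+3/4z)y_n ⇒ h·k2=z(1+3/4z)y_n
  y_{n+1}/y_n = 1 − 1/6z + 7/6z(1+3/4z) = 1 + z + 7/8z²
  ⇒ R(z) = 1 + z + 7/8z².

Need |R(x)|<1, x<0.
x=-0.73: |R|=0.7363
R=1: x+7/8x²=0 ⇒ x=−8/7=-1.1429; min R=1−1/(4·7/8)=0.7143>−1
Confirm numerically:
  x=-1.054: |R|=0.91805 <1
  x=-0.629: |R|=0.71719 <1
  x=-0.532: |R|=0.71565 <1
  x=-1.702: |R|=1.83270 >1
  x=-1.687: |R|=1.80322 >1
  x=-1.185: |R|=1.04370 >1
Stable set (-1.1429, 0).

(-1.1429, 0).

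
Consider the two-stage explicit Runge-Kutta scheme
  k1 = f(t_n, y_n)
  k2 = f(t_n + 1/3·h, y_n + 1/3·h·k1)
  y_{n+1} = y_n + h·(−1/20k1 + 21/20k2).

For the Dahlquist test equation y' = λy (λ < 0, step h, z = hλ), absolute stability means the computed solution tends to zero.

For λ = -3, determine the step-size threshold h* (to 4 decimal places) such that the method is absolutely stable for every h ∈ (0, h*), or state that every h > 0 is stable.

(-2.8571,0); λ=-3 ⇒ h* = (20/7)/3 = 0.9524.

On y'=λy, z=hλ:
  k1=λy_n ⇒ h·k1=z·y_n;  k2=λ(1+1/3z)y_n ⇒ h·k2=z(1+1/3z)y_n
  y_{n+1}/y_n = 1 − 1/20z + 21/20z(1+1/3z) = 1 + z + 7/20z²
  R(z) = 1 + z + 7/20z².

Solve |R(x)|<1 on ℝ⁻.
x=-0.73: |R|=0.4565
R=1: x+7/20x²=0 ⇒ x=−20/7=-2.8571; min R=1−1/(4·7/20)=0.2857>−1
Confirm numerically:
  x=-1.773: |R|=0.32724 <1
  x=-1.702: |R|=0.31188 <1
  x=-1.238: |R|=0.29843 <1
  x=-3.427: |R|=1.68352 >1
  x=-3.385: |R|=1.62538 >1
  x=-3.023: |R|=1.17549 >1
Stable set (-2.8571, 0).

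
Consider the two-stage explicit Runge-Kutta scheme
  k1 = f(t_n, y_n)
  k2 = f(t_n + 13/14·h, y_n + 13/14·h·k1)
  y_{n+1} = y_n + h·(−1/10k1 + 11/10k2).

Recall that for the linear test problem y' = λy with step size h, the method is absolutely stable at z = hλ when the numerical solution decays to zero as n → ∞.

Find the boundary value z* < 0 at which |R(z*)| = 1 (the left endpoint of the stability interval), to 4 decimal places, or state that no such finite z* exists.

left endpoint -0.9790.

On y'=λy, z=hλ:
  k1=λy_n ⇒ h·k1=z·y_n;  k2=λ(1+13/14z)y_n ⇒ h·k2=z(1+13/14z)y_n
  y_{n+1}/y_n = 1 − 1/10z + 11/10z(1+13/14z) = 1 + z + 143/140z²
  so R(z) = 1 + z + 143/140z².

Boundary: |R(x)|=1, x<0.
x=-1.3: |R|=1.4262
R=1: x+143/140x²=0 ⇒ x=−140/143=-0.9790; min R=1−1/(4·143/140)=0.7552>−1
Confirm numerically:
  x=-0.817: |R|=0.86479 <1
  x=-0.759: |R|=0.82943 <1
  x=-0.738: |R|=0.81831 <1
  x=-0.430: |R|=0.75886 <1
  x=-1.509: |R|=1.81688 >1
  x=-1.074: |R|=1.10419 >1
  x=-1.043: |R|=1.06816 >1
Stable set (-0.9790, 0).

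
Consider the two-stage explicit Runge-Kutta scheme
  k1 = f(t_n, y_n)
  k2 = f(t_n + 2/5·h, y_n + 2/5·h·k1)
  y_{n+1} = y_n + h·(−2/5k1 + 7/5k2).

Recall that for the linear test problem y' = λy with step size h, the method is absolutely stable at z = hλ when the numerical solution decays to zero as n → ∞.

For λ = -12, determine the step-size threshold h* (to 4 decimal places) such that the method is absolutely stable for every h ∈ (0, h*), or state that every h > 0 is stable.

(-1.7857,0); λ=-12 ⇒ h* = (25/14)/12 = 0.1488.

On y'=λy, z=hλ:
  k1=λy_n ⇒ h·k1=z·y_n;  k2=λ(1+2/5z)y_n ⇒ h·k2=z(1+2/5z)y_n
  y_{n+1}/y_n = 1 − 2/5z + 7/5z(1+2/5z) = 1 + z + 14/25z²
  so R(z) = 1 + z + 14/25z².

Boundary: |R(x)|=1, x<0.
x=-1.77: |R|=0.9844
R=1: x+14/25x²=0 ⇒ x=−25/14=-1.7857; min R=1−1/(4·14/25)=0.5536>−1
Confirm numerically:
  x=-1.559: |R|=0.80207 <1
  x=-1.261: |R|=0.62947 <1
  x=-0.750: |R|=0.56500 <1
  x=-2.233: |R|=1.55932 >1
  x=-2.215: |R|=1.53249 >1
So |R|<1 on (-1.7857, 0).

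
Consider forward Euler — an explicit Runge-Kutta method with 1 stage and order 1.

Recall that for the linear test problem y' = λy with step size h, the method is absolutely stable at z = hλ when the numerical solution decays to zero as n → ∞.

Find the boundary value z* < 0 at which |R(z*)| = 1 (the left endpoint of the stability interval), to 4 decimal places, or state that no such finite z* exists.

On y'=λy, z=hλ:
  order 1, 1-stage ⇒ R(z)=1+z
  (e.g. R(-0.68)=0.32000, |R|=0.32000)

Boundary: |R(x)|=1, x<0.
x=-0.68: |R|=0.3200
|R(-1.74)|=0.7400 |R(-1.3)|=0.3000 |R(-1.21)|=0.2100
Bisect:
  x_lo=-2.4576 |R|=1.4576  x_hi=-0.0720 |R|=0.9280
  mid=-1.26478 |R|=0.26478 →hi
  mid=-1.86120 |R|=0.86120 →hi
  mid=-2.15940 |R|=1.15940 →lo
  mid=-2.01030 |R|=1.01030 →lo
  mid=-1.93575 |R|=0.93575 →hi
  mid=-1.97302 |R|=0.97302 →hi
  mid=-1.99166 |R|=0.99166 →hi
  ...
  [-2.00011,-1.99996] ⇒ x*=-2.0000
So |R|<1 on (-2.0000, 0).

left endpoint -2.0000.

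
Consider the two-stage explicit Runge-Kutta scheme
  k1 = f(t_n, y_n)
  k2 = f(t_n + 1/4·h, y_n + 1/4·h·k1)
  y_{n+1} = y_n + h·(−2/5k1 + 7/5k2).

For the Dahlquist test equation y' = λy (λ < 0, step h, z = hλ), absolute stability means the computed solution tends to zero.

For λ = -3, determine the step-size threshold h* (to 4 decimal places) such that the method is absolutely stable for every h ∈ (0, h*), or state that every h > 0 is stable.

On y'=λy, z=hλ:
  k1=λy_n ⇒ h·k1=z·y_n;  k2=λ(1+1/4z)y_n ⇒ h·k2=z(1+1/4z)y_n
  y_{n+1}/y_n = 1 − 2/5z + 7/5z(1+1/4z) = 1 + z + 7/20z²
  Hence R(z) = 1 + z + 7/20z².

Need |R(x)|<1, x<0.
x=-1.6: |R|=0.2960
R=1: x+7/20x²=0 ⇒ x=−20/7=-2.8571; min R=1−1/(4·7/20)=0.2857>−1
Confirm numerically:
  x=-2.669: |R|=0.82425 <1
  x=-2.184: |R|=0.48545 <1
  x=-1.489: |R|=0.28699 <1
  x=-3.439: |R|=1.70035 >1
  x=-3.176: |R|=1.35444 >1
  x=-3.059: |R|=1.21612 >1
So |R|<1 on (-2.8571, 0).

(-2.8571,0); λ=-3 ⇒ h* = (20/7)/3 = 0.9524.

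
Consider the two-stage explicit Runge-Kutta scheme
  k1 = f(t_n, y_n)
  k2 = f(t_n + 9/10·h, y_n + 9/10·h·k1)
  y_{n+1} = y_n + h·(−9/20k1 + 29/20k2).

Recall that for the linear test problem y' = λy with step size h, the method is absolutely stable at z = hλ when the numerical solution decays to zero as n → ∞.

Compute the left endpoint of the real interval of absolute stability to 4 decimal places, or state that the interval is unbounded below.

Set f=λy, z=hλ:
  k1=λy_n ⇒ h·k1=z·y_n;  k2=λ(1+9/10z)y_n ⇒ h·k2=z(1+9/10z)y_n
  y_{n+1}/y_n = 1 − 9/20z + 29/20z(1+9/10z) = 1 + z + 261/200z²
  ⇒ R(z) = 1 + z + 261/200z².

Solve |R(x)|<1 on ℝ⁻.
x=-1.24: |R|=1.7666
R=1: x+261/200x²=0 ⇒ x=−200/261=-0.7663; min R=1−1/(4·261/200)=0.8084>−1
Confirm numerically:
  x=-0.627: |R|=0.88603 <1
  x=-0.527: |R|=0.83544 <1
  x=-0.422: |R|=0.81040 <1
  x=-1.296: |R|=1.89590 >1
  x=-0.884: |R|=1.13580 >1
  x=-0.825: |R|=1.06322 >1
Interval (-0.7663, 0).

left endpoint -0.7663.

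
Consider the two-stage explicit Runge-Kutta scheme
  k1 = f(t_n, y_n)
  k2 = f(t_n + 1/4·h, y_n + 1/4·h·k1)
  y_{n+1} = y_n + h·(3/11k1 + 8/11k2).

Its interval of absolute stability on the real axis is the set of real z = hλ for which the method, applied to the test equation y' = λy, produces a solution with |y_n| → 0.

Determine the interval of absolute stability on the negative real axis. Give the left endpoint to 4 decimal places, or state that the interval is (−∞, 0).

(-5.5000, 0).

Test eqn y'=λy, z=hλ:
  k1=λy_n ⇒ h·k1=z·y_n;  k2=λ(1+1/4z)y_n ⇒ h·k2=z(1+1/4z)y_n
  y_{n+1}/y_n = 1 + 3/11z + 8/11z(1+1/4z) = 1 + z + 2/11z²
  R(z) = 1 + z + 2/11z².

Find x<0 with |R(x)|<1.
x=-1.59: |R|=0.1303
R=1: x+2/11x²=0 ⇒ x=−11/2=-5.5000; min R=1−1/(4·2/11)=-0.3750>−1
Confirm numerically:
  x=-5.123: |R|=0.64884 <1
  x=-3.049: |R|=0.35875 <1
  x=-2.991: |R|=0.36444 <1
  x=-2.601: |R|=0.37096 <1
  x=-6.083: |R|=1.64480 >1
  x=-6.060: |R|=1.61702 >1
  x=-6.033: |R|=1.58465 >1
Interval (-5.5000, 0).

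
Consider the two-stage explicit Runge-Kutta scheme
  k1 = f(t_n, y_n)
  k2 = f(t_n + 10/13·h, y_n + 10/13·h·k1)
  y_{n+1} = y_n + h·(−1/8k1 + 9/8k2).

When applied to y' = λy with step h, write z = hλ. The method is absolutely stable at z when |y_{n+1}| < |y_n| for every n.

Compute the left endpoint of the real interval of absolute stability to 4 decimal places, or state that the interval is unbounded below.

left endpoint -1.1556.

Set f=λy, z=hλ:
  k1=λy_n ⇒ h·k1=z·y_n;  k2=λ(1+10/13z)y_n ⇒ h·k2=z(1+10/13z)y_n
  y_{n+1}/y_n = 1 − 1/8z + 9/8z(1+10/13z) = 1 + z + 45/52z²
  so R(z) = 1 + z + 45/52z².

Boundary: |R(x)|=1, x<0.
x=-1.53: |R|=1.4958
R=1: x+45/52x²=0 ⇒ x=−52/45=-1.1556; min R=1−1/(4·45/52)=0.7111>−1
Confirm numerically:
  x=-1.075: |R|=0.92506 <1
  x=-1.042: |R|=0.89760 <1
  x=-0.816: |R|=0.76022 <1
  x=-1.713: |R|=1.82636 >1
  x=-1.363: |R|=1.24468 >1
Interval (-1.1556, 0).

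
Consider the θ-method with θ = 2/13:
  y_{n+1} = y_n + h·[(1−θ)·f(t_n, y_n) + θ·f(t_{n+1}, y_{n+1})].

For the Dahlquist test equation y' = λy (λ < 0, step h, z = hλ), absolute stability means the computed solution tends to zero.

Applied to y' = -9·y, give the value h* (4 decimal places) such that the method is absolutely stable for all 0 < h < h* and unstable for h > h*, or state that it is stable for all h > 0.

(-2.8889,0); λ=-9 ⇒ h* = (26/9)/9 = 0.3210.

Set f=λy, z=hλ:
  y_{n+1} = y_n + z·[11/13·y_n + 2/13·y_{n+1}] ⇒ (1 − 2/13z)y_{n+1} = (1 + 11/13z)y_n
  so R(z) = (1 + 11/13z)/(1 − 2/13z).

Need |R(x)|<1, x<0.
x=-1.46: |R|=0.1922
R=−1: 1+11/13x = −1+2/13x ⇒ -9/13x=2 ⇒ x=2/(-9/13)=-2.8889
Confirm numerically:
  x=-2.724: |R|=0.91956 <1
  x=-2.438: |R|=0.77299 <1
  x=-2.399: |R|=0.75228 <1
  x=-3.415: |R|=1.23878 >1
  x=-2.996: |R|=1.05076 >1
Stable set (-2.8889, 0).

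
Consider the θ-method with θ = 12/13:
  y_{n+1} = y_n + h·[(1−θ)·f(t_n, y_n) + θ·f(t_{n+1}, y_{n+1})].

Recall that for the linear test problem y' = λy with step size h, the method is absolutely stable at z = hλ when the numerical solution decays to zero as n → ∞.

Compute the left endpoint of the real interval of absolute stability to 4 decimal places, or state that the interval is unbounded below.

(−∞, 0) — no finite endpoint.

Test eqn y'=λy, z=hλ:
  y_{n+1} = y_n + z·[1/13·y_n + 12/13·y_{n+1}] ⇒ (1 − 12/13z)y_{n+1} = (1 + 1/13z)y_n
  so R(z) = (1 + 1/13z)/(1 − 12/13z).

Find x<0 with |R(x)|<1.
x=-0.82: |R|=0.5333
x=-2: |R|=0.2973
x=-10: |R|=0.0226
x=-100: |R|=0.0717
θ=12/13≥1/2 ⇒ |1+1/13x|<|1−12/13x| ∀x<0 ⇒ interval (−∞,0).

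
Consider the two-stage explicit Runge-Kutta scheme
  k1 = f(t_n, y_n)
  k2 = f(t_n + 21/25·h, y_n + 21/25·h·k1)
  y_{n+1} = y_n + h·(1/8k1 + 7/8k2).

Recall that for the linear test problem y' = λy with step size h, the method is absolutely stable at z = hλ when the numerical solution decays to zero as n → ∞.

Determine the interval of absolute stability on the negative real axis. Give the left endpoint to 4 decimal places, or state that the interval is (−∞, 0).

(-1.3605, 0).

Set f=λy, z=hλ:
  k1=λy_n ⇒ h·k1=z·y_n;  k2=λ(1+21/25z)y_n ⇒ h·k2=z(1+21/25z)y_n
  y_{n+1}/y_n = 1 + 1/8z + 7/8z(1+21/25z) = 1 + z + 147/200z²
  ⇒ R(z) = 1 + z + 147/200z².

Find x<0 with |R(x)|<1.
x=-1.5: |R|=1.1538
R=1: x+147/200x²=0 ⇒ x=−200/147=-1.3605; min R=1−1/(4·147/200)=0.6599>−1
Confirm numerically:
  x=-1.222: |R|=0.87556 <1
  x=-1.195: |R|=0.85460 <1
  x=-0.817: |R|=0.67360 <1
  x=-1.901: |R|=1.75514 >1
  x=-1.880: |R|=1.71778 >1
  x=-1.832: |R|=1.63482 >1
So |R|<1 on (-1.3605, 0).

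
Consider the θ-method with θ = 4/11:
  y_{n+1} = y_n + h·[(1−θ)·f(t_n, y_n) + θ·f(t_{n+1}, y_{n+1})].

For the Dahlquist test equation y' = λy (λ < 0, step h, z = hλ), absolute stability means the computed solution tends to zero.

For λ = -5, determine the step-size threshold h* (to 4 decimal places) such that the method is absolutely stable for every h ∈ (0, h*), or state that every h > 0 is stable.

(-7.3333,0); λ=-5 ⇒ h* = (22/3)/5 = 1.4667.

On y'=λy, z=hλ:
  y_{n+1} = y_n + z·[7/11·y_n + 4/11·y_{n+1}] ⇒ (1 − 4/11z)y_{n+1} = (1 + 7/11z)y_n
  ⇒ R(z) = (1 + 7/11z)/(1 − 4/11z).

Solve |R(x)|<1 on ℝ⁻.
x=-1.18: |R|=0.1743
R=−1: 1+7/11x = −1+4/11x ⇒ -3/11x=2 ⇒ x=2/(-3/11)=-7.3333
Confirm numerically:
  x=-5.413: |R|=0.82356 <1
  x=-5.364: |R|=0.81797 <1
  x=-5.315: |R|=0.81231 <1
  x=-4.559: |R|=0.71532 <1
  x=-7.912: |R|=1.04071 >1
  x=-7.791: |R|=1.03256 >1
  x=-7.724: |R|=1.02797 >1
Stable set (-7.3333, 0).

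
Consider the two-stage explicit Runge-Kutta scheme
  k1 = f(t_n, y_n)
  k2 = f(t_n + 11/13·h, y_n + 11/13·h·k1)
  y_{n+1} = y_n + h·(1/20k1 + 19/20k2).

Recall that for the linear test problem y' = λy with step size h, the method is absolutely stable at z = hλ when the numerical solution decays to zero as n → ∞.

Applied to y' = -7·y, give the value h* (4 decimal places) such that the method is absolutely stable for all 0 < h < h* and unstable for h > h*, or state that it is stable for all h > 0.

With y'=λy (z=hλ):
  k1=λy_n ⇒ h·k1=z·y_n;  k2=λ(1+11/13z)y_n ⇒ h·k2=z(1+11/13z)y_n
  y_{n+1}/y_n = 1 + 1/20z + 19/20z(1+11/13z) = 1 + z + 209/260z²
  ⇒ R(z) = 1 + z + 209/260z².

Need |R(x)|<1, x<0.
x=-1.42: |R|=1.2009
R=1: x+209/260x²=0 ⇒ x=−260/209=-1.2440; min R=1−1/(4·209/260)=0.6890>−1
Confirm numerically:
  x=-0.579: |R|=0.69048 <1
  x=-0.540: |R|=0.69440 <1
  x=-0.522: |R|=0.69704 <1
  x=-1.781: |R|=1.76877 >1
  x=-1.307: |R|=1.06617 >1
Interval (-1.2440, 0).

(-1.2440,0); λ=-7 ⇒ h* = (260/209)/7 = 0.1777.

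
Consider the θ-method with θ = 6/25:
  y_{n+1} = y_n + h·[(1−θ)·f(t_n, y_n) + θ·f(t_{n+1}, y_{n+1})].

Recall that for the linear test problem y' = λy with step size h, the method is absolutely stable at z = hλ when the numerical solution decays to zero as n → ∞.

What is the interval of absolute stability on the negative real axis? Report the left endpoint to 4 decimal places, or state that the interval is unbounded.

Test eqn y'=λy, z=hλ:
  y_{n+1} = y_n + z·[19/25·y_n + 6/25·y_{n+1}] ⇒ (1 − 6/25z)y_{n+1} = (1 + 19/25z)y_n
  R(z) = (1 + 19/25z)/(1 − 6/25z).

Boundary: |R(x)|=1, x<0.
x=-1.38: |R|=0.0367
R=−1: 1+19/25x = −1+6/25x ⇒ -13/25x=2 ⇒ x=2/(-13/25)=-3.8462
Confirm numerically:
  x=-3.721: |R|=0.96562 <1
  x=-2.128: |R|=0.40860 <1
  x=-1.867: |R|=0.28929 <1
  x=-4.396: |R|=1.13913 >1
  x=-4.231: |R|=1.09929 >1
  x=-4.132: |R|=1.07463 >1
Interval (-3.8462, 0).

z∈(-3.8462,0).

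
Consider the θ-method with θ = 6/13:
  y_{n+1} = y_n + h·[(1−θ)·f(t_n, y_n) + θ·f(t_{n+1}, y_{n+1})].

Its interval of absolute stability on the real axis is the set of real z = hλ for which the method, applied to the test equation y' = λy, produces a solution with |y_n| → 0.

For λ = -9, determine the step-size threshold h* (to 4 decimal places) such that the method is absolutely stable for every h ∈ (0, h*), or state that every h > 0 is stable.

(-26.0000,0); λ=-9 ⇒ h* = (26)/9 = 2.8889.

On y'=λy, z=hλ:
  y_{n+1} = y_n + z·[7/13·y_n + 6/13·y_{n+1}] ⇒ (1 − 6/13z)y_{n+1} = (1 + 7/13z)y_n
  ⇒ R(z) = (1 + 7/13z)/(1 − 6/13z).

Boundary: |R(x)|=1, x<0.
x=-0.36: |R|=0.6913
R=−1: 1+7/13x = −1+6/13x ⇒ -1/13x=2 ⇒ x=2/(-1/13)=-26.0000
Confirm numerically:
  x=-22.370: |R|=0.97534 <1
  x=-21.126: |R|=0.96512 <1
  x=-14.028: |R|=0.87679 <1
  x=-12.049: |R|=0.83644 <1
  x=-26.360: |R|=1.00210 >1
  x=-26.306: |R|=1.00179 >1
  x=-26.192: |R|=1.00113 >1
Stable set (-26.0000, 0).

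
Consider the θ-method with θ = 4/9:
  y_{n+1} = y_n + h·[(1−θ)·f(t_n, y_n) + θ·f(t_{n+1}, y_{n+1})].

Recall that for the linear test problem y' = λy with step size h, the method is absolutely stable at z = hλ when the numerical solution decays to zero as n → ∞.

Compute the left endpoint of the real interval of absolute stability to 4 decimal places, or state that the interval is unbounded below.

Test eqn y'=λy, z=hλ:
  y_{n+1} = y_n + z·[5/9·y_n + 4/9·y_{n+1}] ⇒ (1 − 4/9z)y_{n+1} = (1 + 5/9z)y_n
  Hence R(z) = (1 + 5/9z)/(1 − 4/9z).

Solve |R(x)|<1 on ℝ⁻.
x=-0.38: |R|=0.6749
R=−1: 1+5/9x = −1+4/9x ⇒ -1/9x=2 ⇒ x=2/(-1/9)=-18.0000
Confirm numerically:
  x=-15.926: |R|=0.97147 <1
  x=-13.919: |R|=0.93690 <1
  x=-12.584: |R|=0.90872 <1
  x=-10.052: |R|=0.83848 <1
  x=-18.569: |R|=1.00683 >1
  x=-18.364: |R|=1.00441 >1
Interval (-18.0000, 0).

left endpoint -18.0000.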